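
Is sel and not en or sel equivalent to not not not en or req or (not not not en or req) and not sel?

E1: sel and not en or sel
    = sel
E2: not not not en or req or (not not not en or req) and not sel
    = not not not en or req
    = not en or req
These differ: at en=0, req=0, sel=0, E1 = 0 but E2 = 1.

No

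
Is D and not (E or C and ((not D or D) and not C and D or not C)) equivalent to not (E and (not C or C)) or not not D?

No

E1: D and not (E or C and ((not D or D) and not C and D or not C))
    = D and not (E or C and (not C and D or not C))   [complement / identity]
    = D and not (E or C and not C)   [absorption]
    = D and not E   [complement / identity]
E2: not (E and (not C or C)) or not not D
    = not E or not not D   [complement / identity]
    = not E or D   [double negation]
These differ: at C=0, D=0, E=0, E1 = 0 but E2 = 1.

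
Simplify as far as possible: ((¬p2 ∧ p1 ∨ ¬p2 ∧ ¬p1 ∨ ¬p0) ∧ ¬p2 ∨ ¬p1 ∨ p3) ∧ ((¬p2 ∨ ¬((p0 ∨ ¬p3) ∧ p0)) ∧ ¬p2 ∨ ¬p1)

((¬p2 ∧ p1 ∨ ¬p2 ∧ ¬p1 ∨ ¬p0) ∧ ¬p2 ∨ ¬p1 ∨ p3) ∧ ((¬p2 ∨ ¬((p0 ∨ ¬p3) ∧ p0)) ∧ ¬p2 ∨ ¬p1)
= ((¬p2 ∧ p1 ∨ ¬p2 ∧ ¬p1 ∨ ¬p0) ∧ ¬p2 ∨ ¬p1 ∨ p3) ∧ ((¬p2 ∨ ¬p0) ∧ ¬p2 ∨ ¬p1)   [absorption]
= ((¬p2 ∨ ¬p0) ∧ ¬p2 ∨ ¬p1 ∨ p3) ∧ ((¬p2 ∨ ¬p0) ∧ ¬p2 ∨ ¬p1)   [distribution]
= (¬p2 ∨ ¬p0) ∧ ¬p2 ∨ ¬p1   [absorption]
= ¬p2 ∨ ¬p1   [absorption]

¬p2 ∨ ¬p1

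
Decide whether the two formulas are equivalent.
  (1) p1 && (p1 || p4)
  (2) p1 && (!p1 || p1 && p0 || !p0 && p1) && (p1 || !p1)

Yes

E1: p1 && (p1 || p4)
    = p1
E2: p1 && (!p1 || p1 && p0 || !p0 && p1) && (p1 || !p1)
    = p1 && (!p1 || p1 && p0 || !p0 && p1)
    = p1 && (!p1 || p1)
    = p1
Both reduce to p1, so they are equivalent.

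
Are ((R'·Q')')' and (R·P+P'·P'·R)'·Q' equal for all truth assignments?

Yes

E1: ((R'·Q')')'
    = R'·Q'   — double negation
E2: (R·P+P'·P'·R)'·Q'
    = (R·P+P'·R)'·Q'   — idempotence
    = R'·Q'   — distribution
Both reduce to R'·Q', so they are equivalent.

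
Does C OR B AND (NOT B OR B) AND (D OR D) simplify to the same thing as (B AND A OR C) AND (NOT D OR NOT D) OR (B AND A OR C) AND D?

No

E1: C OR B AND (NOT B OR B) AND (D OR D)
    = C OR B AND (D OR D)   [complement / identity]
    = C OR B AND D   [idempotence]
E2: (B AND A OR C) AND (NOT D OR NOT D) OR (B AND A OR C) AND D
    = (B AND A OR C) AND NOT D OR (B AND A OR C) AND D   [idempotence]
    = B AND A OR C   [distribution]
These differ: at A=1, B=1, C=0, D=0, E1 = 0 but E2 = 1.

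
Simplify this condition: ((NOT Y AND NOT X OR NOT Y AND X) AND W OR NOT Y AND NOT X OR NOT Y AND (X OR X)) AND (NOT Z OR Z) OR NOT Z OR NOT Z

((NOT Y AND NOT X OR NOT Y AND X) AND W OR NOT Y AND NOT X OR NOT Y AND (X OR X)) AND (NOT Z OR Z) OR NOT Z OR NOT Z
= ((NOT Y AND NOT X OR NOT Y AND X) AND W OR NOT Y AND NOT X OR NOT Y AND X) AND (NOT Z OR Z) OR NOT Z OR NOT Z
= ((NOT Y AND NOT X OR NOT Y AND X) AND W OR NOT Y AND NOT X OR NOT Y AND X) AND (NOT Z OR Z) OR NOT Z
= (NOT Y AND NOT X OR NOT Y AND X) AND (NOT Z OR Z) OR NOT Z
= NOT Y AND NOT X OR NOT Y AND X OR NOT Z
= NOT Y OR NOT Z

NOT Y OR NOT Z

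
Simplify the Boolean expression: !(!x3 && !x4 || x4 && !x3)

!(!x3 && !x4 || x4 && !x3)
= !!x3   (distribution)
= x3   (double negation)

x3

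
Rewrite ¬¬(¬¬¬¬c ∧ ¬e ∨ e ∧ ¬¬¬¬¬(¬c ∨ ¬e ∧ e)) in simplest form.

¬¬(¬¬¬¬c ∧ ¬e ∨ e ∧ ¬¬¬¬¬(¬c ∨ ¬e ∧ e))
= ¬¬(¬¬¬¬c ∧ ¬e ∨ e ∧ ¬¬¬¬¬¬c)   — complement / identity
= ¬¬(¬¬¬¬c ∧ ¬e ∨ e ∧ ¬¬¬¬c)   — double negation
= ¬¬¬¬¬¬c   — distribution
= ¬¬¬¬c   — double negation
= ¬¬c   — double negation
= c   — double negation

c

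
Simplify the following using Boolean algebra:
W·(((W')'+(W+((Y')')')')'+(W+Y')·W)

W·(((W')'+(W+((Y')')')')'+(W+Y')·W)
= W·(((W')'+(W+Y')')'+(W+Y')·W)   (double negation)
= W·(W'·(W+Y')+(W+Y')·W)   (De Morgan)
= W·(W+Y')   (distribution)
= W   (absorption)

W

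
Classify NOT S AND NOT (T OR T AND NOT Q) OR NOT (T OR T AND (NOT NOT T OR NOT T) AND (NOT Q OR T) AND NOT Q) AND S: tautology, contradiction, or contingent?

contingent

NOT S AND NOT (T OR T AND NOT Q) OR NOT (T OR T AND (NOT NOT T OR NOT T) AND (NOT Q OR T) AND NOT Q) AND S
= NOT S AND NOT (T OR T AND NOT Q) OR NOT (T OR T AND (T OR NOT T) AND (NOT Q OR T) AND NOT Q) AND S   — double negation
= NOT S AND NOT (T OR T AND NOT Q) OR NOT (T OR T AND (T OR NOT T) AND NOT Q) AND S   — absorption
= NOT S AND NOT (T OR T AND NOT Q) OR NOT (T OR T AND NOT Q) AND S   — complement / identity
= NOT (T OR T AND NOT Q)   — distribution
= NOT T   — absorption
This depends on T, so it is not a constant.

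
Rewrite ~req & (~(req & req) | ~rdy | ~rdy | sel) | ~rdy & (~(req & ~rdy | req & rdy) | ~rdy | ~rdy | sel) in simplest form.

~req & (~(req & req) | ~rdy | ~rdy | sel) | ~rdy & (~(req & ~rdy | req & rdy) | ~rdy | ~rdy | sel)
= ~req & (~req | ~rdy | ~rdy | sel) | ~rdy & (~(req & ~rdy | req & rdy) | ~rdy | ~rdy | sel)   [idempotence]
= ~req & (~req | ~rdy | ~rdy | sel) | ~rdy & (~req | ~rdy | ~rdy | sel)   [distribution]
= (~req | ~rdy | ~rdy | sel) & (~req | ~rdy)   [distribution]
= (~req | ~rdy | sel) & (~req | ~rdy)   [idempotence]
= ~req | ~rdy   [absorption]

~req | ~rdy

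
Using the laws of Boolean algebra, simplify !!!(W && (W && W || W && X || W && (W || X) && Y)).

!W

!!!(W && (W && W || W && X || W && (W || X) && Y))
= !!!(W && (W && (W || X) || W && (W || X) && Y))   — distribution
= !!!(W && W && (W || X))   — absorption
= !(W && W && (W || X))   — double negation
= !(W && W)   — absorption
= !W   — idempotence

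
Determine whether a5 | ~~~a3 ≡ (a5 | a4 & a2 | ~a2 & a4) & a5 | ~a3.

E1: a5 | ~~~a3
    = a5 | ~a3   [double negation]
E2: (a5 | a4 & a2 | ~a2 & a4) & a5 | ~a3
    = (a5 | a4) & a5 | ~a3   [distribution]
    = a5 | ~a3   [absorption]
Both reduce to a5 | ~a3, so they are equivalent.

Yes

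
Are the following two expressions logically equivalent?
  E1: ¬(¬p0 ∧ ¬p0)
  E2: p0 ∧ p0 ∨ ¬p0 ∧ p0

E1: ¬(¬p0 ∧ ¬p0)
    = ¬¬p0   (idempotence)
    = p0   (double negation)
E2: p0 ∧ p0 ∨ ¬p0 ∧ p0
    = p0   (distribution)
Both reduce to p0, so they are equivalent.

Yes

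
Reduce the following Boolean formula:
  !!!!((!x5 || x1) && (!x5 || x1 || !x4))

!!!!((!x5 || x1) && (!x5 || x1 || !x4))
= !!!!(!x5 || x1)
= !!(!x5 || x1)
= !x5 || x1

!x5 || x1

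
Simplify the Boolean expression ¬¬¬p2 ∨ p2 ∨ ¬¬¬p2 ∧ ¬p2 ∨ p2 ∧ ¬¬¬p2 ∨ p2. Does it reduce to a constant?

True

¬¬¬p2 ∨ p2 ∨ ¬¬¬p2 ∧ ¬p2 ∨ p2 ∧ ¬¬¬p2 ∨ p2
= ¬¬¬p2 ∨ p2 ∨ ¬¬¬p2 ∨ p2   — distribution
= ¬¬¬p2 ∨ p2   — idempotence
= ¬p2 ∨ p2   — double negation
= True   — complement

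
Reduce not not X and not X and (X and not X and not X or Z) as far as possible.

False

not not X and not X and (X and not X and not X or Z)
= not not X and not X and (X and not X or Z)   [idempotence]
= X and not X and (X and not X or Z)   [double negation]
= X and not X   [absorption]
= False   [complement]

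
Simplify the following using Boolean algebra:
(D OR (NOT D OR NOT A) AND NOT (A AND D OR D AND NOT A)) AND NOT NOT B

B

(D OR (NOT D OR NOT A) AND NOT (A AND D OR D AND NOT A)) AND NOT NOT B
= (D OR (NOT D OR NOT A) AND NOT D) AND NOT NOT B   (distribution)
= (D OR NOT D) AND NOT NOT B   (absorption)
= (D OR NOT D) AND B   (double negation)
= B   (complement / identity)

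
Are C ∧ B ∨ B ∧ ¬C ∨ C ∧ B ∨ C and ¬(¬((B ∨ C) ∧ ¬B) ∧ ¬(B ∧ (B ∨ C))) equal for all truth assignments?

E1: C ∧ B ∨ B ∧ ¬C ∨ C ∧ B ∨ C
    = B ∨ C ∧ B ∨ C
    = B ∨ C
E2: ¬(¬((B ∨ C) ∧ ¬B) ∧ ¬(B ∧ (B ∨ C)))
    = (B ∨ C) ∧ ¬B ∨ B ∧ (B ∨ C)
    = B ∨ C
Both reduce to B ∨ C, so they are equivalent.

Yes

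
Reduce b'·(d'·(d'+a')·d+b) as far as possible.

b'·(d'·(d'+a')·d+b)
= b'·(d'·d+b)   — absorption
= b'·b   — complement / identity
= 0   — complement

0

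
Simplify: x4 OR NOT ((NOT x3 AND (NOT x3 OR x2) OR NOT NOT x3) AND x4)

x4 OR NOT ((NOT x3 AND (NOT x3 OR x2) OR NOT NOT x3) AND x4)
= x4 OR NOT ((NOT x3 OR NOT NOT x3) AND x4)   (absorption)
= x4 OR NOT ((NOT x3 OR x3) AND x4)   (double negation)
= x4 OR NOT x4   (complement / identity)
= TRUE   (complement)

TRUE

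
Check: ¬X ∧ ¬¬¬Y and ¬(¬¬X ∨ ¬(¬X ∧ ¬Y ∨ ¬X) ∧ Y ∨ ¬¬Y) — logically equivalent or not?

E1: ¬X ∧ ¬¬¬Y
    = ¬X ∧ ¬Y   — double negation
E2: ¬(¬¬X ∨ ¬(¬X ∧ ¬Y ∨ ¬X) ∧ Y ∨ ¬¬Y)
    = ¬(¬¬X ∨ ¬¬X ∧ Y ∨ ¬¬Y)   — absorption
    = ¬(¬¬X ∨ ¬¬Y)   — absorption
    = ¬X ∧ ¬Y   — De Morgan
Both reduce to ¬X ∧ ¬Y, so they are equivalent.

Yes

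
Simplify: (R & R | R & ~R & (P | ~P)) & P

(R & R | R & ~R & (P | ~P)) & P
= (R & R | R & ~R) & P   [complement / identity]
= R & P   [distribution]

R & P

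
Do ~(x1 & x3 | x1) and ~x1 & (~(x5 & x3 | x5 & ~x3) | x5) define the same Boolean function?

E1: ~(x1 & x3 | x1)
    = ~x1
E2: ~x1 & (~(x5 & x3 | x5 & ~x3) | x5)
    = ~x1 & (~x5 | x5)
    = ~x1
Both reduce to ~x1, so they are equivalent.

Yes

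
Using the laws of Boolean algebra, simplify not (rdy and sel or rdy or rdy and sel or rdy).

not (rdy and sel or rdy or rdy and sel or rdy)
= not (rdy and sel or rdy)   [idempotence]
= not rdy   [absorption]

not rdy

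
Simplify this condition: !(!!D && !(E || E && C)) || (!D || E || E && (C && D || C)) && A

!(!!D && !(E || E && C)) || (!D || E || E && (C && D || C)) && A
= !D || E || E && C || (!D || E || E && (C && D || C)) && A
= !D || E || E && C || (!D || E || E && C) && A
= !D || E || E && C
= !D || E

!D || E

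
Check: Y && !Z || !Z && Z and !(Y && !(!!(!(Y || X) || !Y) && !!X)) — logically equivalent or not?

No

E1: Y && !Z || !Z && Z
    = Y && !Z   [complement / identity]
E2: !(Y && !(!!(!(Y || X) || !Y) && !!X))
    = !(Y && (!(!(Y || X) || !Y) || !X))   [De Morgan]
    = !(Y && ((Y || X) && Y || !X))   [De Morgan]
    = !(Y && (Y || !X))   [absorption]
    = !Y   [absorption]
These differ: at X=0, Y=0, Z=0, E1 = 0 but E2 = 1.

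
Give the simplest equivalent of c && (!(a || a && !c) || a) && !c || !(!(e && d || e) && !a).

c && (!(a || a && !c) || a) && !c || !(!(e && d || e) && !a)
= c && (!(a || a && !c) || a) && !c || !(!e && !a)   (absorption)
= c && (!(a || a && !c) || a) && !c || e || a   (De Morgan)
= c && (!a || a) && !c || e || a   (absorption)
= c && !c || e || a   (complement / identity)
= e || a   (complement / identity)

e || a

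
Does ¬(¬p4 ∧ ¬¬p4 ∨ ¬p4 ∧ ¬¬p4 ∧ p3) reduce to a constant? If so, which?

¬(¬p4 ∧ ¬¬p4 ∨ ¬p4 ∧ ¬¬p4 ∧ p3)
= ¬(¬p4 ∧ ¬¬p4)   (absorption)
= p4 ∨ ¬p4   (De Morgan)
= True   (complement)

yes, True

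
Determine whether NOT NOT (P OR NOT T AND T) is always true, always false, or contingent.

contingent

NOT NOT (P OR NOT T AND T)
= NOT NOT P   — complement / identity
= P   — double negation
This depends on P, so it is not a constant.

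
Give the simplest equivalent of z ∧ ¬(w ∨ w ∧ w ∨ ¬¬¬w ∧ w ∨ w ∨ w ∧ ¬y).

z ∧ ¬(w ∨ w ∧ w ∨ ¬¬¬w ∧ w ∨ w ∨ w ∧ ¬y)
= z ∧ ¬(w ∨ w ∧ w ∨ ¬w ∧ w ∨ w ∨ w ∧ ¬y)   — double negation
= z ∧ ¬(w ∨ w ∨ w ∨ w ∧ ¬y)   — distribution
= z ∧ ¬(w ∨ w ∨ w)   — absorption
= z ∧ ¬(w ∨ w)   — idempotence
= z ∧ ¬w   — idempotence

z ∧ ¬w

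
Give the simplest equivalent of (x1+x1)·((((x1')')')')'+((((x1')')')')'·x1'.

(x1+x1)·((((x1')')')')'+((((x1')')')')'·x1'
= x1·((((x1')')')')'+((((x1')')')')'·x1'   [idempotence]
= ((((x1')')')')'   [distribution]
= ((x1')')'   [double negation]
= x1'   [double negation]

x1'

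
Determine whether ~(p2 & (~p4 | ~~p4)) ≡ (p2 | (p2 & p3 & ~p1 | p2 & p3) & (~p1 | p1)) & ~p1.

E1: ~(p2 & (~p4 | ~~p4))
    = ~(p2 & (~p4 | p4))   — double negation
    = ~p2   — complement / identity
E2: (p2 | (p2 & p3 & ~p1 | p2 & p3) & (~p1 | p1)) & ~p1
    = (p2 | p2 & p3 & ~p1 | p2 & p3) & ~p1   — complement / identity
    = (p2 | p2 & p3) & ~p1   — absorption
    = p2 & ~p1   — absorption
These differ: at p1=0, p2=0, p3=0, p4=0, E1 = 1 but E2 = 0.

No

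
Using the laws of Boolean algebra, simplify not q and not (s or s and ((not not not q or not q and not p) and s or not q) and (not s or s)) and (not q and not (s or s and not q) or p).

not q and not (s or s and ((not not not q or not q and not p) and s or not q) and (not s or s)) and (not q and not (s or s and not q) or p)
= not q and not (s or s and ((not not not q or not q and not p) and s or not q)) and (not q and not (s or s and not q) or p)
= not q and not (s or s and ((not q or not q and not p) and s or not q)) and (not q and not (s or s and not q) or p)
= not q and not (s or s and (not q and s or not q)) and (not q and not (s or s and not q) or p)
= not q and not (s or s and not q) and (not q and not (s or s and not q) or p)
= not q and not (s or s and not q)
= not q and not s

not q and not s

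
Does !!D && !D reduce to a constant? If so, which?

!!D && !D
= D && !D   — double negation
= false   — complement

yes, False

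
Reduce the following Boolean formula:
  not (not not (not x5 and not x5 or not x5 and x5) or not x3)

x5 and x3

not (not not (not x5 and not x5 or not x5 and x5) or not x3)
= not (not not not x5 or not x3)   (distribution)
= not (not x5 or not x3)   (double negation)
= x5 and x3   (De Morgan)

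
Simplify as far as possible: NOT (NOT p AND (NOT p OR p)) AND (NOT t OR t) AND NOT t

NOT (NOT p AND (NOT p OR p)) AND (NOT t OR t) AND NOT t
= NOT (NOT p AND (NOT p OR p)) AND NOT t
= NOT NOT p AND NOT t
= p AND NOT t

p AND NOT t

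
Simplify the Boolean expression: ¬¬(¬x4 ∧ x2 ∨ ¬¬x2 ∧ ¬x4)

¬¬(¬x4 ∧ x2 ∨ ¬¬x2 ∧ ¬x4)
= ¬x4 ∧ x2 ∨ ¬¬x2 ∧ ¬x4   — double negation
= ¬x4 ∧ x2 ∨ x2 ∧ ¬x4   — double negation
= x2 ∧ (¬x4 ∨ ¬x4)   — distribution
= x2 ∧ ¬x4   — idempotence

x2 ∧ ¬x4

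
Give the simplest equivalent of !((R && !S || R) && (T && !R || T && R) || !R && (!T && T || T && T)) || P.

!T || P

!((R && !S || R) && (T && !R || T && R) || !R && (!T && T || T && T)) || P
= !((R && !S || R) && T || !R && (!T && T || T && T)) || P
= !(R && T || !R && (!T && T || T && T)) || P
= !(R && T || !R && T) || P
= !T || P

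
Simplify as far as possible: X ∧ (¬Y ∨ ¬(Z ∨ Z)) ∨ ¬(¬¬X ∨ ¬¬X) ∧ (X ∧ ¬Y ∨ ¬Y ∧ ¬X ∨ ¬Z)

X ∧ (¬Y ∨ ¬(Z ∨ Z)) ∨ ¬(¬¬X ∨ ¬¬X) ∧ (X ∧ ¬Y ∨ ¬Y ∧ ¬X ∨ ¬Z)
= X ∧ (¬Y ∨ ¬(Z ∨ Z)) ∨ ¬(¬¬X ∨ ¬¬X) ∧ (¬Y ∨ ¬Z)   [distribution]
= X ∧ (¬Y ∨ ¬(Z ∨ Z)) ∨ ¬¬¬X ∧ (¬Y ∨ ¬Z)   [idempotence]
= X ∧ (¬Y ∨ ¬(Z ∨ Z)) ∨ ¬X ∧ (¬Y ∨ ¬Z)   [double negation]
= X ∧ (¬Y ∨ ¬Z) ∨ ¬X ∧ (¬Y ∨ ¬Z)   [idempotence]
= ¬Y ∨ ¬Z   [distribution]

¬Y ∨ ¬Z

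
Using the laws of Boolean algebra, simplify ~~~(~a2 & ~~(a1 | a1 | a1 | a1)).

~~~(~a2 & ~~(a1 | a1 | a1 | a1))
= ~~~(~a2 & ~~(a1 | a1))   [idempotence]
= ~~(a2 | ~(a1 | a1))   [De Morgan]
= a2 | ~(a1 | a1)   [double negation]
= a2 | ~a1   [idempotence]

a2 | ~a1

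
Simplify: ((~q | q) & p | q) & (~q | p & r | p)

((~q | q) & p | q) & (~q | p & r | p)
= ((~q | q) & p | q) & (~q | p)   — absorption
= (p | q) & (~q | p)   — complement / identity
= p | q & ~q   — distribution
= p   — complement / identity

p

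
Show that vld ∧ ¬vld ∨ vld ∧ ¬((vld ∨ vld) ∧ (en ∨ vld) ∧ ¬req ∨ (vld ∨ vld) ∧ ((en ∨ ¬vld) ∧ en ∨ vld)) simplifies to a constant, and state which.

False

vld ∧ ¬vld ∨ vld ∧ ¬((vld ∨ vld) ∧ (en ∨ vld) ∧ ¬req ∨ (vld ∨ vld) ∧ ((en ∨ ¬vld) ∧ en ∨ vld))
= vld ∧ ¬vld ∨ vld ∧ ¬((vld ∨ vld) ∧ (en ∨ vld) ∧ ¬req ∨ (vld ∨ vld) ∧ (en ∨ vld))
= vld ∧ ¬vld ∨ vld ∧ ¬((vld ∨ vld) ∧ (en ∨ vld))
= vld ∧ ¬vld ∨ vld ∧ ¬(vld ∧ en ∨ vld)
= vld ∧ ¬vld ∨ vld ∧ ¬vld
= vld ∧ ¬vld
= False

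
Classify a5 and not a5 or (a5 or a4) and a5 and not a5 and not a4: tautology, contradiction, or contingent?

contradiction

a5 and not a5 or (a5 or a4) and a5 and not a5 and not a4
= a5 and not a5 or a5 and not a5 and not a4   (absorption)
= a5 and not a5   (absorption)
= False   (complement)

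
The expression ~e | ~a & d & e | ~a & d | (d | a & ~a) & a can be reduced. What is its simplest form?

~e | d

~e | ~a & d & e | ~a & d | (d | a & ~a) & a
= ~e | ~a & d & e | ~a & d | d & a
= ~e | ~a & d | d & a
= ~e | d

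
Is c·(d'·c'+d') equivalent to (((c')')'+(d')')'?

E1: c·(d'·c'+d')
    = c·d'   (absorption)
E2: (((c')')'+(d')')'
    = (c'+(d')')'   (double negation)
    = c·d'   (De Morgan)
Both reduce to c·d', so they are equivalent.

Yes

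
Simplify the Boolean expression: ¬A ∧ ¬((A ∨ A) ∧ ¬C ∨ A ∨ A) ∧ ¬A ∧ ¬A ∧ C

¬A ∧ C

¬A ∧ ¬((A ∨ A) ∧ ¬C ∨ A ∨ A) ∧ ¬A ∧ ¬A ∧ C
= ¬A ∧ ¬(A ∨ A) ∧ ¬A ∧ ¬A ∧ C
= ¬A ∧ ¬A ∧ ¬A ∧ ¬A ∧ C
= ¬A ∧ ¬A ∧ C
= ¬A ∧ C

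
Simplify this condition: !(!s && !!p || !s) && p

s && p

!(!s && !!p || !s) && p
= !(!s && p || !s) && p
= !!s && p
= s && p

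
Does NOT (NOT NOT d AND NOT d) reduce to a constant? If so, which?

yes, True

NOT (NOT NOT d AND NOT d)
= NOT d OR d
= TRUE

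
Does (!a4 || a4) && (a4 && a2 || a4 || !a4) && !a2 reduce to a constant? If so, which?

no

(!a4 || a4) && (a4 && a2 || a4 || !a4) && !a2
= (a4 && a2 || a4 || !a4) && !a2
= (a4 || !a4) && !a2
= !a2
This depends on a2, so it is not a constant.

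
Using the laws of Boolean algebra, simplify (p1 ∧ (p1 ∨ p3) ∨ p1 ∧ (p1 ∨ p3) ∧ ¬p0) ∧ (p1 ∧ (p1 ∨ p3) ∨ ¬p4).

(p1 ∧ (p1 ∨ p3) ∨ p1 ∧ (p1 ∨ p3) ∧ ¬p0) ∧ (p1 ∧ (p1 ∨ p3) ∨ ¬p4)
= p1 ∧ (p1 ∨ p3) ∧ (p1 ∧ (p1 ∨ p3) ∨ ¬p4)   (absorption)
= p1 ∧ (p1 ∨ p3)   (absorption)
= p1   (absorption)

p1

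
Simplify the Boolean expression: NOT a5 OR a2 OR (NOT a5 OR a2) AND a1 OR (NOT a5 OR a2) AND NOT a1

NOT a5 OR a2

NOT a5 OR a2 OR (NOT a5 OR a2) AND a1 OR (NOT a5 OR a2) AND NOT a1
= NOT a5 OR a2 OR (NOT a5 OR a2) AND NOT a1
= NOT a5 OR a2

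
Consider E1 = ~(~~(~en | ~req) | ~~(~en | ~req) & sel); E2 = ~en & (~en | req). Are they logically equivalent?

No

E1: ~(~~(~en | ~req) | ~~(~en | ~req) & sel)
    = ~~~(~en | ~req)   — absorption
    = ~(~en | ~req)   — double negation
    = en & req   — De Morgan
E2: ~en & (~en | req)
    = ~en   — absorption
These differ: at en=0, req=1, sel=0, E1 = 0 but E2 = 1.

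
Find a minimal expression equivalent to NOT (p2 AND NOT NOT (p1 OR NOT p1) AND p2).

NOT (p2 AND NOT NOT (p1 OR NOT p1) AND p2)
= NOT (p2 AND (p1 OR NOT p1) AND p2)   (double negation)
= NOT (p2 AND p2)   (complement / identity)
= NOT p2   (idempotence)

NOT p2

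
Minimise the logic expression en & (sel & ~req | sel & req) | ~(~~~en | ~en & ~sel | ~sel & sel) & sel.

en & (sel & ~req | sel & req) | ~(~~~en | ~en & ~sel | ~sel & sel) & sel
= en & (sel & ~req | sel & req) | ~(~en | ~en & ~sel | ~sel & sel) & sel   [double negation]
= en & (sel & ~req | sel & req) | ~(~en | ~en & ~sel) & sel   [complement / identity]
= en & (sel & ~req | sel & req) | ~~en & sel   [absorption]
= en & sel | ~~en & sel   [distribution]
= en & sel | en & sel   [double negation]
= en & sel   [idempotence]

en & sel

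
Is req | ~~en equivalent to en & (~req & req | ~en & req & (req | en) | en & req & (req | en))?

E1: req | ~~en
    = req | en   (double negation)
E2: en & (~req & req | ~en & req & (req | en) | en & req & (req | en))
    = en & (~req & req | req & (req | en))   (distribution)
    = en & req & (req | en)   (complement / identity)
    = en & req   (absorption)
These differ: at en=0, req=1, E1 = 1 but E2 = 0.

No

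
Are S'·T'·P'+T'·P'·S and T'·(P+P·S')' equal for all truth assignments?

Yes

E1: S'·T'·P'+T'·P'·S
    = T'·P'   (distribution)
E2: T'·(P+P·S')'
    = T'·P'   (absorption)
Both reduce to T'·P', so they are equivalent.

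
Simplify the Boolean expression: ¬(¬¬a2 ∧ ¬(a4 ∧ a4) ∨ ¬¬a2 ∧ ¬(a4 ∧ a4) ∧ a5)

¬a2 ∨ a4

¬(¬¬a2 ∧ ¬(a4 ∧ a4) ∨ ¬¬a2 ∧ ¬(a4 ∧ a4) ∧ a5)
= ¬(¬¬a2 ∧ ¬(a4 ∧ a4))   (absorption)
= ¬a2 ∨ a4 ∧ a4   (De Morgan)
= ¬a2 ∨ a4   (idempotence)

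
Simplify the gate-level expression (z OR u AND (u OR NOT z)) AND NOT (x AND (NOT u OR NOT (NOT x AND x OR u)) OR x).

(z OR u AND (u OR NOT z)) AND NOT (x AND (NOT u OR NOT (NOT x AND x OR u)) OR x)
= (z OR u AND (u OR NOT z)) AND NOT (x AND (NOT u OR NOT u) OR x)   [complement / identity]
= (z OR u) AND NOT (x AND (NOT u OR NOT u) OR x)   [absorption]
= (z OR u) AND NOT (x AND NOT u OR x)   [idempotence]
= (z OR u) AND NOT x   [absorption]

(z OR u) AND NOT x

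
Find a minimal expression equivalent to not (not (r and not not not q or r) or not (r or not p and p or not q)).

r

not (not (r and not not not q or r) or not (r or not p and p or not q))
= not (not (r and not q or r) or not (r or not p and p or not q))
= not (not r or not (r or not p and p or not q))
= not (not r or not (r or not q))
= r and (r or not q)
= r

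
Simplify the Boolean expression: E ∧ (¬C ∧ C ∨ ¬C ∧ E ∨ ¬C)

E ∧ (¬C ∧ C ∨ ¬C ∧ E ∨ ¬C)
= E ∧ (¬C ∧ E ∨ ¬C)   — complement / identity
= E ∧ ¬C   — absorption

E ∧ ¬C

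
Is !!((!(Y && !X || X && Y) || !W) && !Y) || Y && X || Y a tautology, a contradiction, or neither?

tautology

!!((!(Y && !X || X && Y) || !W) && !Y) || Y && X || Y
= (!(Y && !X || X && Y) || !W) && !Y || Y && X || Y   — double negation
= (!Y || !W) && !Y || Y && X || Y   — distribution
= (!Y || !W) && !Y || Y   — absorption
= !Y || Y   — absorption
= true   — complement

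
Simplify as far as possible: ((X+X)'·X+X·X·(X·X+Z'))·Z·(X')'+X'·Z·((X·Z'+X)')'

Z·X

((X+X)'·X+X·X·(X·X+Z'))·Z·(X')'+X'·Z·((X·Z'+X)')'
= ((X+X)'·X+X·X)·Z·(X')'+X'·Z·((X·Z'+X)')'
= (X'·X+X·X)·Z·(X')'+X'·Z·((X·Z'+X)')'
= X·Z·(X')'+X'·Z·((X·Z'+X)')'
= X·Z·(X')'+X'·Z·(X')'
= Z·(X')'
= Z·X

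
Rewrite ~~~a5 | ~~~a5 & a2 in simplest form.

~a5

~~~a5 | ~~~a5 & a2
= ~~~a5   (absorption)
= ~a5   (double negation)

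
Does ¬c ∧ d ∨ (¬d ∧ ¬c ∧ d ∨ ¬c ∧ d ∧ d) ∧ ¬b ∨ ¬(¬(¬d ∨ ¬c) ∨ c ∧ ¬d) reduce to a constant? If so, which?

¬c ∧ d ∨ (¬d ∧ ¬c ∧ d ∨ ¬c ∧ d ∧ d) ∧ ¬b ∨ ¬(¬(¬d ∨ ¬c) ∨ c ∧ ¬d)
= ¬c ∧ d ∨ ¬c ∧ d ∧ ¬b ∨ ¬(¬(¬d ∨ ¬c) ∨ c ∧ ¬d)   — distribution
= ¬c ∧ d ∨ ¬(¬(¬d ∨ ¬c) ∨ c ∧ ¬d)   — absorption
= ¬c ∧ d ∨ ¬(d ∧ c ∨ c ∧ ¬d)   — De Morgan
= ¬c ∧ d ∨ ¬c   — distribution
= ¬c   — absorption
This depends on c, so it is not a constant.

no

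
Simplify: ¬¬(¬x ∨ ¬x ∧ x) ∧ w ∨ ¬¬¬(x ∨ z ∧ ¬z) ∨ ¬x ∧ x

¬x

¬¬(¬x ∨ ¬x ∧ x) ∧ w ∨ ¬¬¬(x ∨ z ∧ ¬z) ∨ ¬x ∧ x
= ¬¬(¬x ∨ ¬x ∧ x) ∧ w ∨ ¬¬¬x ∨ ¬x ∧ x
= ¬¬¬x ∧ w ∨ ¬¬¬x ∨ ¬x ∧ x
= ¬¬¬x ∧ w ∨ ¬¬¬x
= ¬¬¬x
= ¬x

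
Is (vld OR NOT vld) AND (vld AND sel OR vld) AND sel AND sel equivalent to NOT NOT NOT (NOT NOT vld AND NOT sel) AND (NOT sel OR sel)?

No

E1: (vld OR NOT vld) AND (vld AND sel OR vld) AND sel AND sel
    = (vld OR NOT vld) AND (vld AND sel OR vld) AND sel   [idempotence]
    = (vld AND sel OR vld) AND sel   [complement / identity]
    = vld AND sel   [absorption]
E2: NOT NOT NOT (NOT NOT vld AND NOT sel) AND (NOT sel OR sel)
    = NOT NOT NOT (NOT NOT vld AND NOT sel)   [complement / identity]
    = NOT (NOT NOT vld AND NOT sel)   [double negation]
    = NOT vld OR sel   [De Morgan]
These differ: at sel=0, vld=0, E1 = 0 but E2 = 1.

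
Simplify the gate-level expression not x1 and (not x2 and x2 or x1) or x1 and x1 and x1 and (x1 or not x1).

not x1 and (not x2 and x2 or x1) or x1 and x1 and x1 and (x1 or not x1)
= not x1 and x1 or x1 and x1 and x1 and (x1 or not x1)
= not x1 and x1 or x1 and x1 and (x1 or not x1)
= not x1 and x1 or x1 and x1
= x1

x1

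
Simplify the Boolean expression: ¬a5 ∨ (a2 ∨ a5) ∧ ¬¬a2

¬a5 ∨ (a2 ∨ a5) ∧ ¬¬a2
= ¬a5 ∨ (a2 ∨ a5) ∧ a2   — double negation
= ¬a5 ∨ a2   — absorption

¬a5 ∨ a2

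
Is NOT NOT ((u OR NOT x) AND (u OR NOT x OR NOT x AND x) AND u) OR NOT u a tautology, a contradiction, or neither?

tautology

NOT NOT ((u OR NOT x) AND (u OR NOT x OR NOT x AND x) AND u) OR NOT u
= NOT NOT ((u OR NOT x) AND (u OR NOT x) AND u) OR NOT u   (complement / identity)
= NOT NOT ((u OR NOT x) AND u) OR NOT u   (idempotence)
= NOT NOT u OR NOT u   (absorption)
= u OR NOT u   (double negation)
= TRUE   (complement)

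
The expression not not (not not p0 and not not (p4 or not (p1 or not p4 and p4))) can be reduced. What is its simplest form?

p0 and (p4 or not p1)

not not (not not p0 and not not (p4 or not (p1 or not p4 and p4)))
= not not (not not p0 and not not (p4 or not p1))   (complement / identity)
= not (not p0 or not (p4 or not p1))   (De Morgan)
= p0 and (p4 or not p1)   (De Morgan)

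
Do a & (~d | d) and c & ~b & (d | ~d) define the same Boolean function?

E1: a & (~d | d)
    = a   [complement / identity]
E2: c & ~b & (d | ~d)
    = c & ~b   [complement / identity]
These differ: at a=1, b=1, c=0, d=0, E1 = 1 but E2 = 0.

No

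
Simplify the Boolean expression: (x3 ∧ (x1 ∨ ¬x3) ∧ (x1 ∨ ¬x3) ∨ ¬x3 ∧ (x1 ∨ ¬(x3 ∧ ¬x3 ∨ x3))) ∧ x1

x1

(x3 ∧ (x1 ∨ ¬x3) ∧ (x1 ∨ ¬x3) ∨ ¬x3 ∧ (x1 ∨ ¬(x3 ∧ ¬x3 ∨ x3))) ∧ x1
= (x3 ∧ (x1 ∨ ¬x3) ∧ (x1 ∨ ¬x3) ∨ ¬x3 ∧ (x1 ∨ ¬x3)) ∧ x1   [complement / identity]
= (x3 ∧ (x1 ∧ x1 ∨ ¬x3) ∨ ¬x3 ∧ (x1 ∨ ¬x3)) ∧ x1   [distribution]
= (x3 ∧ (x1 ∨ ¬x3) ∨ ¬x3 ∧ (x1 ∨ ¬x3)) ∧ x1   [idempotence]
= (x1 ∨ ¬x3) ∧ x1   [distribution]
= x1   [absorption]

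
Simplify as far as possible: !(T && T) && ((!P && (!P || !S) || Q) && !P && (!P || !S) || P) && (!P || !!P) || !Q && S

!(T && T) && ((!P && (!P || !S) || Q) && !P && (!P || !S) || P) && (!P || !!P) || !Q && S
= !(T && T) && (!P && (!P || !S) || P) && (!P || !!P) || !Q && S   — absorption
= !(T && T) && (!P && (!P || !S) || P) && (!P || P) || !Q && S   — double negation
= !(T && T) && (!P || P) && (!P || P) || !Q && S   — absorption
= !(T && T) && (!P || P) || !Q && S   — complement / identity
= !(T && T) || !Q && S   — complement / identity
= !T || !Q && S   — idempotence

!T || !Q && S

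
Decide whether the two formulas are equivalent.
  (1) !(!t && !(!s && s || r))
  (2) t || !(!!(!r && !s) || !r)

E1: !(!t && !(!s && s || r))
    = !(!t && !r)   — complement / identity
    = t || r   — De Morgan
E2: t || !(!!(!r && !s) || !r)
    = t || !(!r && !s) && r   — De Morgan
    = t || (r || s) && r   — De Morgan
    = t || r   — absorption
Both reduce to t || r, so they are equivalent.

Yes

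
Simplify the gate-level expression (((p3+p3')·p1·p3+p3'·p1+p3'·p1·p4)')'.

p1

(((p3+p3')·p1·p3+p3'·p1+p3'·p1·p4)')'
= (((p3+p3')·p1·p3+p3'·p1)')'   — absorption
= ((p1·p3+p3'·p1)')'   — complement / identity
= (p1')'   — distribution
= p1   — double negation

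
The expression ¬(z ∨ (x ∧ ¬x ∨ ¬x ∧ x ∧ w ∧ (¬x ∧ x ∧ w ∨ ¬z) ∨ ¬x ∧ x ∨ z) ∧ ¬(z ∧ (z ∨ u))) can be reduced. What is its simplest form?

¬(z ∨ (x ∧ ¬x ∨ ¬x ∧ x ∧ w ∧ (¬x ∧ x ∧ w ∨ ¬z) ∨ ¬x ∧ x ∨ z) ∧ ¬(z ∧ (z ∨ u)))
= ¬(z ∨ (x ∧ ¬x ∨ ¬x ∧ x ∧ w ∧ (¬x ∧ x ∧ w ∨ ¬z) ∨ ¬x ∧ x ∨ z) ∧ ¬z)   [absorption]
= ¬(z ∨ (x ∧ ¬x ∨ ¬x ∧ x ∧ w ∨ ¬x ∧ x ∨ z) ∧ ¬z)   [absorption]
= ¬(z ∨ (x ∧ ¬x ∨ ¬x ∧ x ∨ z) ∧ ¬z)   [absorption]
= ¬(z ∨ (¬x ∧ x ∨ z) ∧ ¬z)   [complement / identity]
= ¬(z ∨ z ∧ ¬z)   [complement / identity]
= ¬z   [complement / identity]

¬z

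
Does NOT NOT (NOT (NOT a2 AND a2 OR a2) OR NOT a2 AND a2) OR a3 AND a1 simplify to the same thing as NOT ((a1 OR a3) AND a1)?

E1: NOT NOT (NOT (NOT a2 AND a2 OR a2) OR NOT a2 AND a2) OR a3 AND a1
    = NOT NOT (NOT a2 OR NOT a2 AND a2) OR a3 AND a1   [complement / identity]
    = NOT NOT NOT a2 OR a3 AND a1   [complement / identity]
    = NOT a2 OR a3 AND a1   [double negation]
E2: NOT ((a1 OR a3) AND a1)
    = NOT a1   [absorption]
These differ: at a1=1, a2=0, a3=1, E1 = 1 but E2 = 0.

No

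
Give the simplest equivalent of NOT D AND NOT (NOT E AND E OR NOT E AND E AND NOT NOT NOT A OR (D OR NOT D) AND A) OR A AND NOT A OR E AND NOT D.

NOT D AND NOT (NOT E AND E OR NOT E AND E AND NOT NOT NOT A OR (D OR NOT D) AND A) OR A AND NOT A OR E AND NOT D
= NOT D AND NOT (NOT E AND E OR NOT E AND E AND NOT NOT NOT A OR (D OR NOT D) AND A) OR E AND NOT D
= NOT D AND NOT (NOT E AND E OR NOT E AND E AND NOT NOT NOT A OR A) OR E AND NOT D
= NOT D AND NOT (NOT E AND E OR NOT E AND E AND NOT A OR A) OR E AND NOT D
= NOT D AND NOT (NOT E AND E OR A) OR E AND NOT D
= (NOT (NOT E AND E OR A) OR E) AND NOT D
= (NOT A OR E) AND NOT D

(NOT A OR E) AND NOT D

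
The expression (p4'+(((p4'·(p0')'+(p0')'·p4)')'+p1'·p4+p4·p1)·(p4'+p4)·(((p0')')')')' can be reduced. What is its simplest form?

(p4'+(((p4'·(p0')'+(p0')'·p4)')'+p1'·p4+p4·p1)·(p4'+p4)·(((p0')')')')'
= (p4'+(((p4'·(p0')'+(p0')'·p4)')'+p4)·(p4'+p4)·(((p0')')')')'   — distribution
= (p4'+((((p0')')')'+p4)·(p4'+p4)·(((p0')')')')'   — distribution
= (p4'+((((p0')')')'+p4)·(((p0')')')')'   — complement / identity
= (p4'+(((p0')')')')'   — absorption
= (p4'+(p0')')'   — double negation
= p4·p0'   — De Morgan

p4·p0'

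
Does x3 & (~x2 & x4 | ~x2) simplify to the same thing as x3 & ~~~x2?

E1: x3 & (~x2 & x4 | ~x2)
    = x3 & ~x2   — absorption
E2: x3 & ~~~x2
    = x3 & ~x2   — double negation
Both reduce to x3 & ~x2, so they are equivalent.

Yes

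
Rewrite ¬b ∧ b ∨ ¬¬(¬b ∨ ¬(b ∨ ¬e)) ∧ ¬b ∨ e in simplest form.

¬b ∧ b ∨ ¬¬(¬b ∨ ¬(b ∨ ¬e)) ∧ ¬b ∨ e
= ¬b ∧ b ∨ ¬(b ∧ (b ∨ ¬e)) ∧ ¬b ∨ e   [De Morgan]
= ¬b ∧ b ∨ ¬b ∧ ¬b ∨ e   [absorption]
= ¬b ∨ e   [distribution]

¬b ∨ e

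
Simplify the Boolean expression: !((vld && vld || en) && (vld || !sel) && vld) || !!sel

!((vld && vld || en) && (vld || !sel) && vld) || !!sel
= !((vld || en) && (vld || !sel) && vld) || !!sel   [idempotence]
= !((vld || en) && (vld || !sel) && vld) || sel   [double negation]
= !((vld || en) && vld) || sel   [absorption]
= !vld || sel   [absorption]

!vld || sel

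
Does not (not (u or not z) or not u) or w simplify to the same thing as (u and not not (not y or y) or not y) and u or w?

E1: not (not (u or not z) or not u) or w
    = (u or not z) and u or w   [De Morgan]
    = u or w   [absorption]
E2: (u and not not (not y or y) or not y) and u or w
    = (u and (not y or y) or not y) and u or w   [double negation]
    = (u or not y) and u or w   [complement / identity]
    = u or w   [absorption]
Both reduce to u or w, so they are equivalent.

Yes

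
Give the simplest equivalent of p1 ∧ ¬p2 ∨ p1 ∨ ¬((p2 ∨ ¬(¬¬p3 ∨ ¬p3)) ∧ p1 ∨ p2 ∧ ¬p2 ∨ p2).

p1 ∧ ¬p2 ∨ p1 ∨ ¬((p2 ∨ ¬(¬¬p3 ∨ ¬p3)) ∧ p1 ∨ p2 ∧ ¬p2 ∨ p2)
= p1 ∧ ¬p2 ∨ p1 ∨ ¬((p2 ∨ ¬(¬¬p3 ∨ ¬p3)) ∧ p1 ∨ p2)   (complement / identity)
= p1 ∧ ¬p2 ∨ p1 ∨ ¬((p2 ∨ ¬p3 ∧ p3) ∧ p1 ∨ p2)   (De Morgan)
= p1 ∧ ¬p2 ∨ p1 ∨ ¬(p2 ∧ p1 ∨ p2)   (complement / identity)
= p1 ∨ ¬(p2 ∧ p1 ∨ p2)   (absorption)
= p1 ∨ ¬p2   (absorption)

p1 ∨ ¬p2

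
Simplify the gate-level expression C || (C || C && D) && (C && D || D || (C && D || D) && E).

C

C || (C || C && D) && (C && D || D || (C && D || D) && E)
= C || (C || C && D) && (C && D || D)   — absorption
= C || C && D || C && D   — distribution
= C || C && D   — idempotence
= C   — absorption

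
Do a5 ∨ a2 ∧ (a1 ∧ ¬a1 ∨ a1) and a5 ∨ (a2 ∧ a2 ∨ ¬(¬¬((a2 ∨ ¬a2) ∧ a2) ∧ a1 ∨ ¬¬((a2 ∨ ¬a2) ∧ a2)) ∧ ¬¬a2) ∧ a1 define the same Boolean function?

Yes

E1: a5 ∨ a2 ∧ (a1 ∧ ¬a1 ∨ a1)
    = a5 ∨ a2 ∧ a1   (complement / identity)
E2: a5 ∨ (a2 ∧ a2 ∨ ¬(¬¬((a2 ∨ ¬a2) ∧ a2) ∧ a1 ∨ ¬¬((a2 ∨ ¬a2) ∧ a2)) ∧ ¬¬a2) ∧ a1
    = a5 ∨ (a2 ∧ a2 ∨ ¬(¬¬((a2 ∨ ¬a2) ∧ a2) ∧ a1 ∨ ¬¬((a2 ∨ ¬a2) ∧ a2)) ∧ a2) ∧ a1   (double negation)
    = a5 ∨ (a2 ∧ a2 ∨ ¬¬¬((a2 ∨ ¬a2) ∧ a2) ∧ a2) ∧ a1   (absorption)
    = a5 ∨ (a2 ∧ a2 ∨ ¬((a2 ∨ ¬a2) ∧ a2) ∧ a2) ∧ a1   (double negation)
    = a5 ∨ (a2 ∧ a2 ∨ ¬a2 ∧ a2) ∧ a1   (complement / identity)
    = a5 ∨ a2 ∧ a1   (distribution)
Both reduce to a5 ∨ a2 ∧ a1, so they are equivalent.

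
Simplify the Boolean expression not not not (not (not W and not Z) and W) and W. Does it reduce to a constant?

False

not not not (not (not W and not Z) and W) and W
= not not not ((W or Z) and W) and W   [De Morgan]
= not not not W and W   [absorption]
= not W and W   [double negation]
= False   [complement]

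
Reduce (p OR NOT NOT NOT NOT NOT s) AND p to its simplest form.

p

(p OR NOT NOT NOT NOT NOT s) AND p
= (p OR NOT NOT NOT s) AND p   [double negation]
= (p OR NOT s) AND p   [double negation]
= p   [absorption]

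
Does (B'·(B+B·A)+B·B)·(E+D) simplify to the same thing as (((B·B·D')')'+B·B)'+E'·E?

E1: (B'·(B+B·A)+B·B)·(E+D)
    = (B'·B+B·B)·(E+D)   (absorption)
    = B·(E+D)   (distribution)
E2: (((B·B·D')')'+B·B)'+E'·E
    = (B·B·D'+B·B)'+E'·E   (double negation)
    = (B·B·D'+B·B)'   (complement / identity)
    = (B·B)'   (absorption)
    = B'   (idempotence)
These differ: at A=0, B=0, D=0, E=0, E1 = 0 but E2 = 1.

No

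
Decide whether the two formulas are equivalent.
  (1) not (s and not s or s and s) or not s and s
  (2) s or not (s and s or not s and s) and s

No

E1: not (s and not s or s and s) or not s and s
    = not (s and not s or s and s)   [complement / identity]
    = not s   [distribution]
E2: s or not (s and s or not s and s) and s
    = s or not s and s   [distribution]
    = s   [complement / identity]
These differ: at s=0, E1 = 1 but E2 = 0.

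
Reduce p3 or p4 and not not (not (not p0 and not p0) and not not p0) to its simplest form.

p3 or p4 and p0

p3 or p4 and not not (not (not p0 and not p0) and not not p0)
= p3 or p4 and not not (not not p0 and not not p0)   [idempotence]
= p3 or p4 and not not not not p0   [idempotence]
= p3 or p4 and not not p0   [double negation]
= p3 or p4 and p0   [double negation]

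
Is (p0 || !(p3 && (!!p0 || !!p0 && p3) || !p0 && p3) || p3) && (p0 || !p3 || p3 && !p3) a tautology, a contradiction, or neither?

neither

(p0 || !(p3 && (!!p0 || !!p0 && p3) || !p0 && p3) || p3) && (p0 || !p3 || p3 && !p3)
= (p0 || !(p3 && (!!p0 || !!p0 && p3) || !p0 && p3) || p3) && (p0 || !p3)   [complement / identity]
= (p0 || !(p3 && !!p0 || !p0 && p3) || p3) && (p0 || !p3)   [absorption]
= (p0 || !(p3 && p0 || !p0 && p3) || p3) && (p0 || !p3)   [double negation]
= (p0 || !p3 || p3) && (p0 || !p3)   [distribution]
= p0 || !p3   [absorption]
This depends on p0, p3, so it is not a constant.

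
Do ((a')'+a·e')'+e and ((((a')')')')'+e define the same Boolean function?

Yes

E1: ((a')'+a·e')'+e
    = (a+a·e')'+e   [double negation]
    = a'+e   [absorption]
E2: ((((a')')')')'+e
    = ((a')')'+e   [double negation]
    = a'+e   [double negation]
Both reduce to a'+e, so they are equivalent.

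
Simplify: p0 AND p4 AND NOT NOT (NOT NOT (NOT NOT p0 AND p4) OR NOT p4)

p0 AND p4

p0 AND p4 AND NOT NOT (NOT NOT (NOT NOT p0 AND p4) OR NOT p4)
= p0 AND p4 AND NOT NOT (NOT NOT p0 AND p4 OR NOT p4)   (double negation)
= p0 AND p4 AND NOT NOT (p0 AND p4 OR NOT p4)   (double negation)
= p0 AND p4 AND (p0 AND p4 OR NOT p4)   (double negation)
= p0 AND p4   (absorption)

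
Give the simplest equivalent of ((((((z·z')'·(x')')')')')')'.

x'

((((((z·z')'·(x')')')')')')'
= ((((z·z'+x')')')')'   (De Morgan)
= ((z·z'+x')')'   (double negation)
= ((x')')'   (complement / identity)
= x'   (double negation)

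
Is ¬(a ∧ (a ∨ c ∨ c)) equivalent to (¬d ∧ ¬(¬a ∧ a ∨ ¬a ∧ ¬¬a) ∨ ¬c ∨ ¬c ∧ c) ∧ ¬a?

No

E1: ¬(a ∧ (a ∨ c ∨ c))
    = ¬(a ∧ (a ∨ c))   — idempotence
    = ¬a   — absorption
E2: (¬d ∧ ¬(¬a ∧ a ∨ ¬a ∧ ¬¬a) ∨ ¬c ∨ ¬c ∧ c) ∧ ¬a
    = (¬d ∧ ¬(¬a ∧ ¬¬a) ∨ ¬c ∨ ¬c ∧ c) ∧ ¬a   — complement / identity
    = (¬d ∧ ¬(¬a ∧ ¬¬a) ∨ ¬c) ∧ ¬a   — complement / identity
    = (¬d ∧ (a ∨ ¬a) ∨ ¬c) ∧ ¬a   — De Morgan
    = (¬d ∨ ¬c) ∧ ¬a   — complement / identity
These differ: at a=0, c=1, d=1, E1 = 1 but E2 = 0.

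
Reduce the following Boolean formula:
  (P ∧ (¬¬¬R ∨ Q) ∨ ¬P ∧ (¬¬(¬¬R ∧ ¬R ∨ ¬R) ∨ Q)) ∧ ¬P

(P ∧ (¬¬¬R ∨ Q) ∨ ¬P ∧ (¬¬(¬¬R ∧ ¬R ∨ ¬R) ∨ Q)) ∧ ¬P
= (P ∧ (¬¬¬R ∨ Q) ∨ ¬P ∧ (¬¬(R ∧ ¬R ∨ ¬R) ∨ Q)) ∧ ¬P   (double negation)
= (P ∧ (¬¬¬R ∨ Q) ∨ ¬P ∧ (¬¬¬R ∨ Q)) ∧ ¬P   (complement / identity)
= (¬¬¬R ∨ Q) ∧ ¬P   (distribution)
= (¬R ∨ Q) ∧ ¬P   (double negation)

(¬R ∨ Q) ∧ ¬P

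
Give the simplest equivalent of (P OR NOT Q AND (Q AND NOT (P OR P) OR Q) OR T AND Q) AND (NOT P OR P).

P OR T AND Q

(P OR NOT Q AND (Q AND NOT (P OR P) OR Q) OR T AND Q) AND (NOT P OR P)
= P OR NOT Q AND (Q AND NOT (P OR P) OR Q) OR T AND Q   (complement / identity)
= P OR NOT Q AND (Q AND NOT P OR Q) OR T AND Q   (idempotence)
= P OR NOT Q AND Q OR T AND Q   (absorption)
= P OR T AND Q   (complement / identity)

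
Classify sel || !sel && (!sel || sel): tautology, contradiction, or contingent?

tautology

sel || !sel && (!sel || sel)
= sel || !sel   — complement / identity
= true   — complement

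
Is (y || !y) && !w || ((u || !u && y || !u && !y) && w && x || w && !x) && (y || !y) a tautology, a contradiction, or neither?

tautology

(y || !y) && !w || ((u || !u && y || !u && !y) && w && x || w && !x) && (y || !y)
= (y || !y) && !w || ((u || !u) && w && x || w && !x) && (y || !y)   [distribution]
= (y || !y) && !w || (w && x || w && !x) && (y || !y)   [complement / identity]
= (y || !y) && !w || w && (y || !y)   [distribution]
= y || !y   [distribution]
= true   [complement]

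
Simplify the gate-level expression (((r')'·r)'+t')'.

r·t

(((r')'·r)'+t')'
= ((r·r)'+t')'
= (r'+t')'
= r·t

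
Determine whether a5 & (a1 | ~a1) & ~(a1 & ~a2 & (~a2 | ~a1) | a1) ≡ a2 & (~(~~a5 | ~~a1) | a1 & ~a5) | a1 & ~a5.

No

E1: a5 & (a1 | ~a1) & ~(a1 & ~a2 & (~a2 | ~a1) | a1)
    = a5 & (a1 | ~a1) & ~(a1 & ~a2 | a1)   — absorption
    = a5 & (a1 | ~a1) & ~a1   — absorption
    = a5 & ~a1   — complement / identity
E2: a2 & (~(~~a5 | ~~a1) | a1 & ~a5) | a1 & ~a5
    = a2 & (~a5 & ~a1 | a1 & ~a5) | a1 & ~a5   — De Morgan
    = a2 & ~a5 | a1 & ~a5   — distribution
    = ~a5 & (a2 | a1)   — distribution
These differ: at a1=0, a2=1, a5=0, E1 = 0 but E2 = 1.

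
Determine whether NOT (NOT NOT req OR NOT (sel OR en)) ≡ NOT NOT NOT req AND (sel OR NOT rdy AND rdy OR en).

Yes

E1: NOT (NOT NOT req OR NOT (sel OR en))
    = NOT req AND (sel OR en)
E2: NOT NOT NOT req AND (sel OR NOT rdy AND rdy OR en)
    = NOT NOT NOT req AND (sel OR en)
    = NOT req AND (sel OR en)
Both reduce to NOT req AND (sel OR en), so they are equivalent.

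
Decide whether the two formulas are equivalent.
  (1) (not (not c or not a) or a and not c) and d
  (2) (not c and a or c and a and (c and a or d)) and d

Yes

E1: (not (not c or not a) or a and not c) and d
    = (c and a or a and not c) and d   — De Morgan
    = a and d   — distribution
E2: (not c and a or c and a and (c and a or d)) and d
    = (not c and a or c and a) and d   — absorption
    = a and d   — distribution
Both reduce to a and d, so they are equivalent.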